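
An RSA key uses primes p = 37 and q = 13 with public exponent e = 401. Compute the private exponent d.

209

φ(n) = (p−1)(q−1) = 36·12 = 432.
Need d with 401·d ≡ 1 (mod 432). Apply the extended Euclidean algorithm:
432 = 1*401 + 31
401 = 12*31 + 29
31 = 1*29 + 2
29 = 14*2 + 1
2 = 2*1 + 0
Back-substitute:
1 = 29 − 14·2
1 = −14·31 + 15·29
1 = 15·401 − 194·31
1 = −194·432 + 209·401
So 401·209 ≡ 1 (mod 432), hence d = 209.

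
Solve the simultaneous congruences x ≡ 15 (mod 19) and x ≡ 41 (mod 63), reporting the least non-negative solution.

Write x = 15 + 19·k. Then 19·k ≡ 41 − 15 ≡ 26 (mod 63).
Need 19⁻¹ mod 63. Extended Euclid on (63, 19):
63 = 3*19 + 6
19 = 3*6 + 1
6 = 6*1 + 0
Back-substitute:
1 = 19 − 3·6
1 = −3·63 + 10·19
19⁻¹ ≡ 10 (mod 63), so k ≡ 10·26 ≡ 8 (mod 63).
x = 15 + 19·8 = 167.

167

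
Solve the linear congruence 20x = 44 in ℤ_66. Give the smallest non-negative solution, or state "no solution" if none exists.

22

First find gcd(20, 66):
66 = 3*20 + 6
20 = 3*6 + 2
6 = 3*2 + 0
gcd = 2 and 2 | 44, so solutions exist. Divide through by 2: 10x ≡ 22 (mod 33).
Now find 10⁻¹ mod 33:
33 = 3×10 + 3
10 = 3×3 + 1
3 = 3×1 + 0
Back-substitute:
1 = 10 − 3·3
1 = −3·33 + 10·10
So 10⁻¹ ≡ 10 (mod 33).
Then x ≡ 10·22 ≡ 22 (mod 33); the smallest non-negative solution is x = 22.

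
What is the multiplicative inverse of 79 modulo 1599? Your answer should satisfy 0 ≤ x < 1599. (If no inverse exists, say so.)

gcd(1599, 79) by repeated division:
1599 = 20×79 + 19
79 = 4×19 + 3
19 = 6×3 + 1
3 = 3×1 + 0
Since gcd(79, 1599) = 1, back-substitute to write 1 as a combination:
1 = 19 − 6·3
1 = −6·79 + 25·19
1 = 25·1599 − 506·79
Hence 79⁻¹ ≡ -506 ≡ 1093 (mod 1599).

1093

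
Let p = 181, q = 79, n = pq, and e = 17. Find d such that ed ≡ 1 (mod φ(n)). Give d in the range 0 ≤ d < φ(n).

φ(n) = (p−1)(q−1) = 180·78 = 14040.
Need d with 17·d ≡ 1 (mod 14040). Apply the extended Euclidean algorithm:
14040 = 825×17 + 15
17 = 1×15 + 2
15 = 7×2 + 1
2 = 2×1 + 0
Back-substitute:
1 = 15 − 7·2
1 = −7·17 + 8·15
1 = 8·14040 − 6607·17
So 17·(-6607) ≡ 1 (mod 14040), hence d ≡ -6607 ≡ 7433 (mod 14040).

7433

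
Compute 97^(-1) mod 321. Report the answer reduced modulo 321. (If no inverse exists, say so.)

Extended Euclidean algorithm:
321 = 3·97 + 30
97 = 3·30 + 7
30 = 4·7 + 2
7 = 3·2 + 1
2 = 2·1 + 0
Since gcd(97, 321) = 1, back-substitute to write 1 as a combination:
1 = 7 − 3·2
1 = −3·30 + 13·7
1 = 13·97 − 42·30
1 = −42·321 + 139·97
So 97·139 ≡ 1 (mod 321).

139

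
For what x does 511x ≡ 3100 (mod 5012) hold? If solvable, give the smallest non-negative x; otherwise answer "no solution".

gcd(511, 5012):
5012 = 9·511 + 413
511 = 1·413 + 98
413 = 4·98 + 21
98 = 4·21 + 14
21 = 1·14 + 7
14 = 2·7 + 0
gcd = 7, but 7 ∤ 3100, so the congruence has no solution.

no solution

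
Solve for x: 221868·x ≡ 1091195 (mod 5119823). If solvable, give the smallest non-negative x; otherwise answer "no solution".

First find gcd(221868, 5119823):
5119823 = 23·221868 + 16859
221868 = 13·16859 + 2701
16859 = 6·2701 + 653
2701 = 4·653 + 89
653 = 7·89 + 30
89 = 2·30 + 29
30 = 1·29 + 1
29 = 29·1 + 0
gcd = 1, so a unique solution mod 5119823 exists.
Back-substitute for the Bézout coefficients:
1 = 30 − 29
1 = −89 + 3·30
1 = 3·653 − 22·89
1 = −22·2701 + 91·653
1 = 91·16859 − 568·2701
1 = −568·221868 + 7475·16859
1 = 7475·5119823 − 172493·221868
So 221868·(-172493) ≡ 1 (mod 5119823), giving 221868⁻¹ ≡ 4947330.
x ≡ 221868⁻¹·1091195 ≡ 4947330·1091195 ≡ 1673637 (mod 5119823).

1673637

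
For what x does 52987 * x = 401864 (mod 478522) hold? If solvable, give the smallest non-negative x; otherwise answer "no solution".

gcd(52987, 478522):
478522 = 9·52987 + 1639
52987 = 32·1639 + 539
1639 = 3·539 + 22
539 = 24·22 + 11
22 = 2·11 + 0
gcd = 11, but 11 ∤ 401864, so the congruence has no solution.

no solution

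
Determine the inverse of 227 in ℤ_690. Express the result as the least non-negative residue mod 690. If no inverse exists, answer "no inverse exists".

gcd(690, 227) by repeated division:
690 = 3*227 + 9
227 = 25*9 + 2
9 = 4*2 + 1
2 = 2*1 + 0
Since gcd(227, 690) = 1, back-substitute to write 1 as a combination:
1 = 9 − 4·2
1 = −4·227 + 101·9
1 = 101·690 − 307·227
Thus 227·(-307) ≡ 1 (mod 690); reducing, -307 mod 690 = 383.

383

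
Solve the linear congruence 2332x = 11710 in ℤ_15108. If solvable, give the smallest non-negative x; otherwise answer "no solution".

no solution

gcd(2332, 15108):
15108 = 6·2332 + 1116
2332 = 2·1116 + 100
1116 = 11·100 + 16
100 = 6·16 + 4
16 = 4·4 + 0
gcd = 4, but 4 ∤ 11710, so the congruence has no solution.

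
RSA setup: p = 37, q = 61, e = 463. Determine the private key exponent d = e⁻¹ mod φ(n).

1087

φ(n) = (p−1)(q−1) = 36·60 = 2160.
Need d with 463·d ≡ 1 (mod 2160). Apply the extended Euclidean algorithm:
2160 = 4×463 + 308
463 = 1×308 + 155
308 = 1×155 + 153
155 = 1×153 + 2
153 = 76×2 + 1
2 = 2×1 + 0
Back-substitute:
1 = 153 − 76·2
1 = −76·155 + 77·153
1 = 77·308 − 153·155
1 = −153·463 + 230·308
1 = 230·2160 − 1073·463
So 463·(-1073) ≡ 1 (mod 2160), hence d ≡ -1073 ≡ 1087 (mod 2160).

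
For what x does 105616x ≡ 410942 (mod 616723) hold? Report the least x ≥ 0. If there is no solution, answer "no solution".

First find gcd(105616, 616723):
616723 = 5·105616 + 88643
105616 = 1·88643 + 16973
88643 = 5·16973 + 3778
16973 = 4·3778 + 1861
3778 = 2·1861 + 56
1861 = 33·56 + 13
56 = 4·13 + 4
13 = 3·4 + 1
4 = 4·1 + 0
gcd = 1, so a unique solution mod 616723 exists.
Back-substitute for the Bézout coefficients:
1 = 13 − 3·4
1 = −3·56 + 13·13
1 = 13·1861 − 432·56
1 = −432·3778 + 877·1861
1 = 877·16973 − 3940·3778
1 = −3940·88643 + 20577·16973
1 = 20577·105616 − 24517·88643
1 = −24517·616723 + 143162·105616
So 105616·(143162) ≡ 1 (mod 616723), giving 105616⁻¹ ≡ 143162.
x ≡ 105616⁻¹·410942 ≡ 143162·410942 ≡ 221465 (mod 616723).

221465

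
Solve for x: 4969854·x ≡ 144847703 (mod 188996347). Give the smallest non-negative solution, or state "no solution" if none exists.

First find gcd(4969854, 188996347):
188996347 = 38*4969854 + 141895
4969854 = 35*141895 + 3529
141895 = 40*3529 + 735
3529 = 4*735 + 589
735 = 1*589 + 146
589 = 4*146 + 5
146 = 29*5 + 1
5 = 5*1 + 0
gcd = 1, so a unique solution mod 188996347 exists.
Back-substitute for the Bézout coefficients:
1 = 146 − 29·5
1 = −29·589 + 117·146
1 = 117·735 − 146·589
1 = −146·3529 + 701·735
1 = 701·141895 − 28186·3529
1 = −28186·4969854 + 987211·141895
1 = 987211·188996347 − 37542204·4969854
So 4969854·(-37542204) ≡ 1 (mod 188996347), giving 4969854⁻¹ ≡ 151454143.
x ≡ 4969854⁻¹·144847703 ≡ 151454143·144847703 ≡ 104008763 (mod 188996347).

104008763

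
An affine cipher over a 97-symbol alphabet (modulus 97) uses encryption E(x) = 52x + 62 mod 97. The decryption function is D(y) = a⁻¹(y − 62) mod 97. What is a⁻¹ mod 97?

28

Apply the Euclidean algorithm to 97 and 52:
97 = 1×52 + 45
52 = 1×45 + 7
45 = 6×7 + 3
7 = 2×3 + 1
3 = 3×1 + 0
The gcd is 1. Working backward:
1 = 7 − 2·3
1 = −2·45 + 13·7
1 = 13·52 − 15·45
1 = −15·97 + 28·52
So 52·28 ≡ 1 (mod 97).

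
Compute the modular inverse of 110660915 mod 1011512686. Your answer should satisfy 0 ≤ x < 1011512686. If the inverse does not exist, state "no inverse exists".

124551401

gcd(1011512686, 110660915) by repeated division:
1011512686 = 9×110660915 + 15564451
110660915 = 7×15564451 + 1709758
15564451 = 9×1709758 + 176629
1709758 = 9×176629 + 120097
176629 = 1×120097 + 56532
120097 = 2×56532 + 7033
56532 = 8×7033 + 268
7033 = 26×268 + 65
268 = 4×65 + 8
65 = 8×8 + 1
8 = 8×1 + 0
The gcd is 1. Working backward:
1 = 65 − 8·8
1 = −8·268 + 33·65
1 = 33·7033 − 866·268
1 = −866·56532 + 6961·7033
1 = 6961·120097 − 14788·56532
1 = −14788·176629 + 21749·120097
1 = 21749·1709758 − 210529·176629
1 = −210529·15564451 + 1916510·1709758
1 = 1916510·110660915 − 13626099·15564451
1 = −13626099·1011512686 + 124551401·110660915
So 110660915·124551401 ≡ 1 (mod 1011512686).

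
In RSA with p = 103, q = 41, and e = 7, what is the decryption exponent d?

φ(n) = (p−1)(q−1) = 102·40 = 4080.
Need d with 7·d ≡ 1 (mod 4080). Apply the extended Euclidean algorithm:
4080 = 582·7 + 6
7 = 1·6 + 1
6 = 6·1 + 0
Back-substitute:
1 = 7 − 6
1 = −4080 + 583·7
So 7·583 ≡ 1 (mod 4080), hence d = 583.

583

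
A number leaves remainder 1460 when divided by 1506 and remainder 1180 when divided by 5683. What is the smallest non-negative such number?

1251440

Write x = 1460 + 1506·k. Then 1506·k ≡ 1180 − 1460 ≡ 5403 (mod 5683).
Need 1506⁻¹ mod 5683. Extended Euclid on (5683, 1506):
5683 = 3·1506 + 1165
1506 = 1·1165 + 341
1165 = 3·341 + 142
341 = 2·142 + 57
142 = 2·57 + 28
57 = 2·28 + 1
28 = 28·1 + 0
Back-substitute:
1 = 57 − 2·28
1 = −2·142 + 5·57
1 = 5·341 − 12·142
1 = −12·1165 + 41·341
1 = 41·1506 − 53·1165
1 = −53·5683 + 200·1506
1506⁻¹ ≡ 200 (mod 5683), so k ≡ 200·5403 ≡ 830 (mod 5683).
x = 1460 + 1506·830 = 1251440.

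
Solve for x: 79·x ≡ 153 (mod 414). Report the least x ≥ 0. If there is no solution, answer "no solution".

First find gcd(79, 414):
414 = 5·79 + 19
79 = 4·19 + 3
19 = 6·3 + 1
3 = 3·1 + 0
gcd = 1, so a unique solution mod 414 exists.
Back-substitute for the Bézout coefficients:
1 = 19 − 6·3
1 = −6·79 + 25·19
1 = 25·414 − 131·79
So 79·(-131) ≡ 1 (mod 414), giving 79⁻¹ ≡ 283.
x ≡ 79⁻¹·153 ≡ 283·153 ≡ 243 (mod 414).

243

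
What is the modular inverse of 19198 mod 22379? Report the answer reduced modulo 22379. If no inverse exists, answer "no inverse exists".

Extended Euclidean algorithm:
22379 = 1×19198 + 3181
19198 = 6×3181 + 112
3181 = 28×112 + 45
112 = 2×45 + 22
45 = 2×22 + 1
22 = 22×1 + 0
Since gcd(19198, 22379) = 1, back-substitute to write 1 as a combination:
1 = 45 − 2·22
1 = −2·112 + 5·45
1 = 5·3181 − 142·112
1 = −142·19198 + 857·3181
1 = 857·22379 − 999·19198
Thus 19198·(-999) ≡ 1 (mod 22379); reducing, -999 mod 22379 = 21380.

21380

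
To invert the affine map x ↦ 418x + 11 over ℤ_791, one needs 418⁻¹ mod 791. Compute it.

gcd(791, 418) by repeated division:
791 = 1·418 + 373
418 = 1·373 + 45
373 = 8·45 + 13
45 = 3·13 + 6
13 = 2·6 + 1
6 = 6·1 + 0
gcd = 1, so the inverse exists. Back-substitute:
1 = 13 − 2·6
1 = −2·45 + 7·13
1 = 7·373 − 58·45
1 = −58·418 + 65·373
1 = 65·791 − 123·418
Thus 418·(-123) ≡ 1 (mod 791); reducing, -123 mod 791 = 668.

668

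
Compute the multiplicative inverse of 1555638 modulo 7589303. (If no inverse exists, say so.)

241436

gcd(7589303, 1555638) by repeated division:
7589303 = 4*1555638 + 1366751
1555638 = 1*1366751 + 188887
1366751 = 7*188887 + 44542
188887 = 4*44542 + 10719
44542 = 4*10719 + 1666
10719 = 6*1666 + 723
1666 = 2*723 + 220
723 = 3*220 + 63
220 = 3*63 + 31
63 = 2*31 + 1
31 = 31*1 + 0
Since gcd(1555638, 7589303) = 1, back-substitute to write 1 as a combination:
1 = 63 − 2·31
1 = −2·220 + 7·63
1 = 7·723 − 23·220
1 = −23·1666 + 53·723
1 = 53·10719 − 341·1666
1 = −341·44542 + 1417·10719
1 = 1417·188887 − 6009·44542
1 = −6009·1366751 + 43480·188887
1 = 43480·1555638 − 49489·1366751
1 = −49489·7589303 + 241436·1555638
So 1555638·241436 ≡ 1 (mod 7589303).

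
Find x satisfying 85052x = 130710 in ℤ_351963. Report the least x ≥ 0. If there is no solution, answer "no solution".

278412

First find gcd(85052, 351963):
351963 = 4*85052 + 11755
85052 = 7*11755 + 2767
11755 = 4*2767 + 687
2767 = 4*687 + 19
687 = 36*19 + 3
19 = 6*3 + 1
3 = 3*1 + 0
gcd = 1, so a unique solution mod 351963 exists.
Back-substitute for the Bézout coefficients:
1 = 19 − 6·3
1 = −6·687 + 217·19
1 = 217·2767 − 874·687
1 = −874·11755 + 3713·2767
1 = 3713·85052 − 26865·11755
1 = −26865·351963 + 111173·85052
So 85052·(111173) ≡ 1 (mod 351963), giving 85052⁻¹ ≡ 111173.
x ≡ 85052⁻¹·130710 ≡ 111173·130710 ≡ 278412 (mod 351963).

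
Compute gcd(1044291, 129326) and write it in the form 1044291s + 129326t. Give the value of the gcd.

Apply Euclid's algorithm to 1044291 and 129326:
1044291 = 8×129326 + 9683
129326 = 13×9683 + 3447
9683 = 2×3447 + 2789
3447 = 1×2789 + 658
2789 = 4×658 + 157
658 = 4×157 + 30
157 = 5×30 + 7
30 = 4×7 + 2
7 = 3×2 + 1
2 = 2×1 + 0
gcd(1044291, 129326) = 1.
Express as a combination:
1 = 7 − 3·2
1 = −3·30 + 13·7
1 = 13·157 − 68·30
1 = −68·658 + 285·157
1 = 285·2789 − 1208·658
1 = −1208·3447 + 1493·2789
1 = 1493·9683 − 4194·3447
1 = −4194·129326 + 56015·9683
1 = 56015·1044291 − 452314·129326
So 1 = (56015)·1044291 + (-452314)·129326.

1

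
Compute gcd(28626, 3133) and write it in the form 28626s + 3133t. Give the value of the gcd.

Apply Euclid's algorithm to 28626 and 3133:
28626 = 9×3133 + 429
3133 = 7×429 + 130
429 = 3×130 + 39
130 = 3×39 + 13
39 = 3×13 + 0
gcd(28626, 3133) = 13.
Back-substituting:
13 = 130 − 3·39
13 = −3·429 + 10·130
13 = 10·3133 − 73·429
13 = −73·28626 + 667·3133
So 13 = (-73)·28626 + (667)·3133.

13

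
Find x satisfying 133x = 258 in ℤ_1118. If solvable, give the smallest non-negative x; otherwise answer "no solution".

86

First find gcd(133, 1118):
1118 = 8×133 + 54
133 = 2×54 + 25
54 = 2×25 + 4
25 = 6×4 + 1
4 = 4×1 + 0
gcd = 1, so a unique solution mod 1118 exists.
Back-substitute for the Bézout coefficients:
1 = 25 − 6·4
1 = −6·54 + 13·25
1 = 13·133 − 32·54
1 = −32·1118 + 269·133
So 133·(269) ≡ 1 (mod 1118), giving 133⁻¹ ≡ 269.
x ≡ 133⁻¹·258 ≡ 269·258 ≡ 86 (mod 1118).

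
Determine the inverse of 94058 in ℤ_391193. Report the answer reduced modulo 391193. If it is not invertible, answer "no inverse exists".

35273

gcd(391193, 94058) by repeated division:
391193 = 4*94058 + 14961
94058 = 6*14961 + 4292
14961 = 3*4292 + 2085
4292 = 2*2085 + 122
2085 = 17*122 + 11
122 = 11*11 + 1
11 = 11*1 + 0
gcd = 1, so the inverse exists. Back-substitute:
1 = 122 − 11·11
1 = −11·2085 + 188·122
1 = 188·4292 − 387·2085
1 = −387·14961 + 1349·4292
1 = 1349·94058 − 8481·14961
1 = −8481·391193 + 35273·94058
So 94058·35273 ≡ 1 (mod 391193).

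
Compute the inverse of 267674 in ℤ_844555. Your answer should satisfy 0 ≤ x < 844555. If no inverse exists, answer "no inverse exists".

Run Euclid on (844555, 267674):
844555 = 3·267674 + 41533
267674 = 6·41533 + 18476
41533 = 2·18476 + 4581
18476 = 4·4581 + 152
4581 = 30·152 + 21
152 = 7·21 + 5
21 = 4·5 + 1
5 = 5·1 + 0
The gcd is 1. Working backward:
1 = 21 − 4·5
1 = −4·152 + 29·21
1 = 29·4581 − 874·152
1 = −874·18476 + 3525·4581
1 = 3525·41533 − 7924·18476
1 = −7924·267674 + 51069·41533
1 = 51069·844555 − 161131·267674
So 267674·(-161131) ≡ 1 (mod 844555), and -161131 ≡ 683424 (mod 844555).

683424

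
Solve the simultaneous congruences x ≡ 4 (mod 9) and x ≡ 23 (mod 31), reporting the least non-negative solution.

Write x = 4 + 9·k. Then 9·k ≡ 23 − 4 ≡ 19 (mod 31).
Need 9⁻¹ mod 31. Extended Euclid on (31, 9):
31 = 3*9 + 4
9 = 2*4 + 1
4 = 4*1 + 0
Back-substitute:
1 = 9 − 2·4
1 = −2·31 + 7·9
9⁻¹ ≡ 7 (mod 31), so k ≡ 7·19 ≡ 9 (mod 31).
x = 4 + 9·9 = 85.

85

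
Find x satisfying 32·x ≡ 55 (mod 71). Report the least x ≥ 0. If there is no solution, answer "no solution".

35

First find gcd(32, 71):
71 = 2×32 + 7
32 = 4×7 + 4
7 = 1×4 + 3
4 = 1×3 + 1
3 = 3×1 + 0
gcd = 1, so a unique solution mod 71 exists.
Back-substitute for the Bézout coefficients:
1 = 4 − 3
1 = −7 + 2·4
1 = 2·32 − 9·7
1 = −9·71 + 20·32
So 32·(20) ≡ 1 (mod 71), giving 32⁻¹ ≡ 20.
x ≡ 32⁻¹·55 ≡ 20·55 ≡ 35 (mod 71).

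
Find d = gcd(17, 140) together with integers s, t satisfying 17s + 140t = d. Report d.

Euclidean algorithm:
140 = 8·17 + 4
17 = 4·4 + 1
4 = 4·1 + 0
gcd(17, 140) = 1.
Working backward:
1 = 17 − 4·4
1 = −4·140 + 33·17
So 1 = (-4)·140 + (33)·17.

1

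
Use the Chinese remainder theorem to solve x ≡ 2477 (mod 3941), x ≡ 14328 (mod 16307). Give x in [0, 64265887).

Write x = 2477 + 3941·k. Then 3941·k ≡ 14328 − 2477 ≡ 11851 (mod 16307).
Need 3941⁻¹ mod 16307. Extended Euclid on (16307, 3941):
16307 = 4·3941 + 543
3941 = 7·543 + 140
543 = 3·140 + 123
140 = 1·123 + 17
123 = 7·17 + 4
17 = 4·4 + 1
4 = 4·1 + 0
Back-substitute:
1 = 17 − 4·4
1 = −4·123 + 29·17
1 = 29·140 − 33·123
1 = −33·543 + 128·140
1 = 128·3941 − 929·543
1 = −929·16307 + 3844·3941
3941⁻¹ ≡ 3844 (mod 16307), so k ≡ 3844·11851 ≡ 9793 (mod 16307).
x = 2477 + 3941·9793 = 38596690.

38596690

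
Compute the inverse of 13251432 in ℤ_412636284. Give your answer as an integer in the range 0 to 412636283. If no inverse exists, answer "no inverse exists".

Euclidean algorithm on 412636284, 13251432:
412636284 = 31×13251432 + 1841892
13251432 = 7×1841892 + 358188
1841892 = 5×358188 + 50952
358188 = 7×50952 + 1524
50952 = 33×1524 + 660
1524 = 2×660 + 204
660 = 3×204 + 48
204 = 4×48 + 12
48 = 4×12 + 0
Since gcd = 12 > 1, 13251432 is not a unit mod 412636284.

no inverse exists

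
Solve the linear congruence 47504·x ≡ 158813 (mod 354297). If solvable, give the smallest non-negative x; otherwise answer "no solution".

4978

First find gcd(47504, 354297):
354297 = 7×47504 + 21769
47504 = 2×21769 + 3966
21769 = 5×3966 + 1939
3966 = 2×1939 + 88
1939 = 22×88 + 3
88 = 29×3 + 1
3 = 3×1 + 0
gcd = 1, so a unique solution mod 354297 exists.
Back-substitute for the Bézout coefficients:
1 = 88 − 29·3
1 = −29·1939 + 639·88
1 = 639·3966 − 1307·1939
1 = −1307·21769 + 7174·3966
1 = 7174·47504 − 15655·21769
1 = −15655·354297 + 116759·47504
So 47504·(116759) ≡ 1 (mod 354297), giving 47504⁻¹ ≡ 116759.
x ≡ 47504⁻¹·158813 ≡ 116759·158813 ≡ 4978 (mod 354297).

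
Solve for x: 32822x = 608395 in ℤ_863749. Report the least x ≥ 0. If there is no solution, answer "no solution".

First find gcd(32822, 863749):
863749 = 26·32822 + 10377
32822 = 3·10377 + 1691
10377 = 6·1691 + 231
1691 = 7·231 + 74
231 = 3·74 + 9
74 = 8·9 + 2
9 = 4·2 + 1
2 = 2·1 + 0
gcd = 1, so a unique solution mod 863749 exists.
Back-substitute for the Bézout coefficients:
1 = 9 − 4·2
1 = −4·74 + 33·9
1 = 33·231 − 103·74
1 = −103·1691 + 754·231
1 = 754·10377 − 4627·1691
1 = −4627·32822 + 14635·10377
1 = 14635·863749 − 385137·32822
So 32822·(-385137) ≡ 1 (mod 863749), giving 32822⁻¹ ≡ 478612.
x ≡ 32822⁻¹·608395 ≡ 478612·608395 ≡ 676107 (mod 863749).

676107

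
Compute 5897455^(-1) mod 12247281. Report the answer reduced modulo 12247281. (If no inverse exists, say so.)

5429245

Extended Euclidean algorithm:
12247281 = 2·5897455 + 452371
5897455 = 13·452371 + 16632
452371 = 27·16632 + 3307
16632 = 5·3307 + 97
3307 = 34·97 + 9
97 = 10·9 + 7
9 = 1·7 + 2
7 = 3·2 + 1
2 = 2·1 + 0
The gcd is 1. Working backward:
1 = 7 − 3·2
1 = −3·9 + 4·7
1 = 4·97 − 43·9
1 = −43·3307 + 1466·97
1 = 1466·16632 − 7373·3307
1 = −7373·452371 + 200537·16632
1 = 200537·5897455 − 2614354·452371
1 = −2614354·12247281 + 5429245·5897455
So 5897455·5429245 ≡ 1 (mod 12247281).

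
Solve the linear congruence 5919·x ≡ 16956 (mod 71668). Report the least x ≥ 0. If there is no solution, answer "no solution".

First find gcd(5919, 71668):
71668 = 12*5919 + 640
5919 = 9*640 + 159
640 = 4*159 + 4
159 = 39*4 + 3
4 = 1*3 + 1
3 = 3*1 + 0
gcd = 1, so a unique solution mod 71668 exists.
Back-substitute for the Bézout coefficients:
1 = 4 − 3
1 = −159 + 40·4
1 = 40·640 − 161·159
1 = −161·5919 + 1489·640
1 = 1489·71668 − 18029·5919
So 5919·(-18029) ≡ 1 (mod 71668), giving 5919⁻¹ ≡ 53639.
x ≡ 5919⁻¹·16956 ≡ 53639·16956 ≡ 35964 (mod 71668).

35964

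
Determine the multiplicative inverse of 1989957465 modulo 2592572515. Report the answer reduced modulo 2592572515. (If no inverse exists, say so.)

no inverse exists

Euclidean algorithm on 2592572515, 1989957465:
2592572515 = 1×1989957465 + 602615050
1989957465 = 3×602615050 + 182112315
602615050 = 3×182112315 + 56278105
182112315 = 3×56278105 + 13278000
56278105 = 4×13278000 + 3166105
13278000 = 4×3166105 + 613580
3166105 = 5×613580 + 98205
613580 = 6×98205 + 24350
98205 = 4×24350 + 805
24350 = 30×805 + 200
805 = 4×200 + 5
200 = 40×5 + 0
gcd(1989957465, 2592572515) = 5 ≠ 1, so 1989957465 has no multiplicative inverse modulo 2592572515.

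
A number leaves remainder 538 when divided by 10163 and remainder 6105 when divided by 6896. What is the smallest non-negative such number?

Write x = 538 + 10163·k. Then 10163·k ≡ 6105 − 538 ≡ 5567 (mod 6896).
Need 10163⁻¹ mod 6896. Extended Euclid on (6896, 3267):
6896 = 2*3267 + 362
3267 = 9*362 + 9
362 = 40*9 + 2
9 = 4*2 + 1
2 = 2*1 + 0
Back-substitute:
1 = 9 − 4·2
1 = −4·362 + 161·9
1 = 161·3267 − 1453·362
1 = −1453·6896 + 3067·3267
10163⁻¹ ≡ 3067 (mod 6896), so k ≡ 3067·5567 ≡ 6389 (mod 6896).
x = 538 + 10163·6389 = 64931945.

64931945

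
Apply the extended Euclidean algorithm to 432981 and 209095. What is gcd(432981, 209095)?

1

Repeated division:
432981 = 2×209095 + 14791
209095 = 14×14791 + 2021
14791 = 7×2021 + 644
2021 = 3×644 + 89
644 = 7×89 + 21
89 = 4×21 + 5
21 = 4×5 + 1
5 = 5×1 + 0
gcd(432981, 209095) = 1.
Working backward:
1 = 21 − 4·5
1 = −4·89 + 17·21
1 = 17·644 − 123·89
1 = −123·2021 + 386·644
1 = 386·14791 − 2825·2021
1 = −2825·209095 + 39936·14791
1 = 39936·432981 − 82697·209095
So 1 = (39936)·432981 + (-82697)·209095.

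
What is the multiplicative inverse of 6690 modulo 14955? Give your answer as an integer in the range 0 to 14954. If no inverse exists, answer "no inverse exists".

Euclidean algorithm on 14955, 6690:
14955 = 2*6690 + 1575
6690 = 4*1575 + 390
1575 = 4*390 + 15
390 = 26*15 + 0
gcd(6690, 14955) = 15 ≠ 1, so 6690 has no multiplicative inverse modulo 14955.

no inverse exists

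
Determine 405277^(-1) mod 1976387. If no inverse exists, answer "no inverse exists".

308052

Apply the Euclidean algorithm to 1976387 and 405277:
1976387 = 4*405277 + 355279
405277 = 1*355279 + 49998
355279 = 7*49998 + 5293
49998 = 9*5293 + 2361
5293 = 2*2361 + 571
2361 = 4*571 + 77
571 = 7*77 + 32
77 = 2*32 + 13
32 = 2*13 + 6
13 = 2*6 + 1
6 = 6*1 + 0
Since gcd(405277, 1976387) = 1, back-substitute to write 1 as a combination:
1 = 13 − 2·6
1 = −2·32 + 5·13
1 = 5·77 − 12·32
1 = −12·571 + 89·77
1 = 89·2361 − 368·571
1 = −368·5293 + 825·2361
1 = 825·49998 − 7793·5293
1 = −7793·355279 + 55376·49998
1 = 55376·405277 − 63169·355279
1 = −63169·1976387 + 308052·405277
So 405277·308052 ≡ 1 (mod 1976387).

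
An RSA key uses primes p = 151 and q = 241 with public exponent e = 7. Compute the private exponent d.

φ(n) = (p−1)(q−1) = 150·240 = 36000.
Need d with 7·d ≡ 1 (mod 36000). Apply the extended Euclidean algorithm:
36000 = 5142×7 + 6
7 = 1×6 + 1
6 = 6×1 + 0
Back-substitute:
1 = 7 − 6
1 = −36000 + 5143·7
So 7·5143 ≡ 1 (mod 36000), hence d = 5143.

5143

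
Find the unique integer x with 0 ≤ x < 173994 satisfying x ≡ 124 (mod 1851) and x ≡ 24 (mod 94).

144502

Write x = 124 + 1851·k. Then 1851·k ≡ 24 − 124 ≡ 88 (mod 94).
Need 1851⁻¹ mod 94. Extended Euclid on (94, 65):
94 = 1·65 + 29
65 = 2·29 + 7
29 = 4·7 + 1
7 = 7·1 + 0
Back-substitute:
1 = 29 − 4·7
1 = −4·65 + 9·29
1 = 9·94 − 13·65
1851⁻¹ ≡ 81 (mod 94), so k ≡ 81·88 ≡ 78 (mod 94).
x = 124 + 1851·78 = 144502.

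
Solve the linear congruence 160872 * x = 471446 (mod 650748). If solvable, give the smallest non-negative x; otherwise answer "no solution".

gcd(160872, 650748):
650748 = 4×160872 + 7260
160872 = 22×7260 + 1152
7260 = 6×1152 + 348
1152 = 3×348 + 108
348 = 3×108 + 24
108 = 4×24 + 12
24 = 2×12 + 0
gcd = 12, but 12 ∤ 471446, so the congruence has no solution.

no solution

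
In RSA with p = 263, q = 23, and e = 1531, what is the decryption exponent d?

φ(n) = (p−1)(q−1) = 262·22 = 5764.
Need d with 1531·d ≡ 1 (mod 5764). Apply the extended Euclidean algorithm:
5764 = 3·1531 + 1171
1531 = 1·1171 + 360
1171 = 3·360 + 91
360 = 3·91 + 87
91 = 1·87 + 4
87 = 21·4 + 3
4 = 1·3 + 1
3 = 3·1 + 0
Back-substitute:
1 = 4 − 3
1 = −87 + 22·4
1 = 22·91 − 23·87
1 = −23·360 + 91·91
1 = 91·1171 − 296·360
1 = −296·1531 + 387·1171
1 = 387·5764 − 1457·1531
So 1531·(-1457) ≡ 1 (mod 5764), hence d ≡ -1457 ≡ 4307 (mod 5764).

4307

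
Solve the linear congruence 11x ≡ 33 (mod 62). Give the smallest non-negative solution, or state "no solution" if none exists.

3

First find gcd(11, 62):
62 = 5*11 + 7
11 = 1*7 + 4
7 = 1*4 + 3
4 = 1*3 + 1
3 = 3*1 + 0
gcd = 1, so a unique solution mod 62 exists.
Back-substitute for the Bézout coefficients:
1 = 4 − 3
1 = −7 + 2·4
1 = 2·11 − 3·7
1 = −3·62 + 17·11
So 11·(17) ≡ 1 (mod 62), giving 11⁻¹ ≡ 17.
x ≡ 11⁻¹·33 ≡ 17·33 ≡ 3 (mod 62).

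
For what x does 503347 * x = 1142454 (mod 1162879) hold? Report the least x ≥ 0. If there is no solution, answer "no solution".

First find gcd(503347, 1162879):
1162879 = 2·503347 + 156185
503347 = 3·156185 + 34792
156185 = 4·34792 + 17017
34792 = 2·17017 + 758
17017 = 22·758 + 341
758 = 2·341 + 76
341 = 4·76 + 37
76 = 2·37 + 2
37 = 18·2 + 1
2 = 2·1 + 0
gcd = 1, so a unique solution mod 1162879 exists.
Back-substitute for the Bézout coefficients:
1 = 37 − 18·2
1 = −18·76 + 37·37
1 = 37·341 − 166·76
1 = −166·758 + 369·341
1 = 369·17017 − 8284·758
1 = −8284·34792 + 16937·17017
1 = 16937·156185 − 76032·34792
1 = −76032·503347 + 245033·156185
1 = 245033·1162879 − 566098·503347
So 503347·(-566098) ≡ 1 (mod 1162879), giving 503347⁻¹ ≡ 596781.
x ≡ 503347⁻¹·1142454 ≡ 596781·1142454 ≡ 45753 (mod 1162879).

45753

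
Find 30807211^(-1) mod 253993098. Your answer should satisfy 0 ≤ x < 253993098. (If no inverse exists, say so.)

gcd(253993098, 30807211) by repeated division:
253993098 = 8×30807211 + 7535410
30807211 = 4×7535410 + 665571
7535410 = 11×665571 + 214129
665571 = 3×214129 + 23184
214129 = 9×23184 + 5473
23184 = 4×5473 + 1292
5473 = 4×1292 + 305
1292 = 4×305 + 72
305 = 4×72 + 17
72 = 4×17 + 4
17 = 4×4 + 1
4 = 4×1 + 0
Since gcd(30807211, 253993098) = 1, back-substitute to write 1 as a combination:
1 = 17 − 4·4
1 = −4·72 + 17·17
1 = 17·305 − 72·72
1 = −72·1292 + 305·305
1 = 305·5473 − 1292·1292
1 = −1292·23184 + 5473·5473
1 = 5473·214129 − 50549·23184
1 = −50549·665571 + 157120·214129
1 = 157120·7535410 − 1778869·665571
1 = −1778869·30807211 + 7272596·7535410
1 = 7272596·253993098 − 59959637·30807211
Hence 30807211⁻¹ ≡ -59959637 ≡ 194033461 (mod 253993098).

194033461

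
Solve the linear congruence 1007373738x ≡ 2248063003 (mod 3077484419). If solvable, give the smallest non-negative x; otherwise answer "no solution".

2083653676

First find gcd(1007373738, 3077484419):
3077484419 = 3×1007373738 + 55363205
1007373738 = 18×55363205 + 10836048
55363205 = 5×10836048 + 1182965
10836048 = 9×1182965 + 189363
1182965 = 6×189363 + 46787
189363 = 4×46787 + 2215
46787 = 21×2215 + 272
2215 = 8×272 + 39
272 = 6×39 + 38
39 = 1×38 + 1
38 = 38×1 + 0
gcd = 1, so a unique solution mod 3077484419 exists.
Back-substitute for the Bézout coefficients:
1 = 39 − 38
1 = −272 + 7·39
1 = 7·2215 − 57·272
1 = −57·46787 + 1204·2215
1 = 1204·189363 − 4873·46787
1 = −4873·1182965 + 30442·189363
1 = 30442·10836048 − 278851·1182965
1 = −278851·55363205 + 1424697·10836048
1 = 1424697·1007373738 − 25923397·55363205
1 = −25923397·3077484419 + 79194888·1007373738
So 1007373738·(79194888) ≡ 1 (mod 3077484419), giving 1007373738⁻¹ ≡ 79194888.
x ≡ 1007373738⁻¹·2248063003 ≡ 79194888·2248063003 ≡ 2083653676 (mod 3077484419).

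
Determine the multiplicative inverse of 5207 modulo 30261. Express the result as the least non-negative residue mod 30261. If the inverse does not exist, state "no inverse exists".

14930

gcd(30261, 5207) by repeated division:
30261 = 5×5207 + 4226
5207 = 1×4226 + 981
4226 = 4×981 + 302
981 = 3×302 + 75
302 = 4×75 + 2
75 = 37×2 + 1
2 = 2×1 + 0
gcd = 1, so the inverse exists. Back-substitute:
1 = 75 − 37·2
1 = −37·302 + 149·75
1 = 149·981 − 484·302
1 = −484·4226 + 2085·981
1 = 2085·5207 − 2569·4226
1 = −2569·30261 + 14930·5207
So 5207·14930 ≡ 1 (mod 30261).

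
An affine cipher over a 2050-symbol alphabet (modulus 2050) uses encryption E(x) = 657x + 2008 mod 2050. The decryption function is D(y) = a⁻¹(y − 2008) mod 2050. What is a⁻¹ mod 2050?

Run Euclid on (2050, 657):
2050 = 3*657 + 79
657 = 8*79 + 25
79 = 3*25 + 4
25 = 6*4 + 1
4 = 4*1 + 0
gcd = 1, so the inverse exists. Back-substitute:
1 = 25 − 6·4
1 = −6·79 + 19·25
1 = 19·657 − 158·79
1 = −158·2050 + 493·657
So 657·493 ≡ 1 (mod 2050).

493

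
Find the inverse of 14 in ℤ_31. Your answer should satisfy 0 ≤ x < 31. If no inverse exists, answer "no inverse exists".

20

gcd(31, 14) by repeated division:
31 = 2×14 + 3
14 = 4×3 + 2
3 = 1×2 + 1
2 = 2×1 + 0
The gcd is 1. Working backward:
1 = 3 − 2
1 = −14 + 5·3
1 = 5·31 − 11·14
Thus 14·(-11) ≡ 1 (mod 31); reducing, -11 mod 31 = 20.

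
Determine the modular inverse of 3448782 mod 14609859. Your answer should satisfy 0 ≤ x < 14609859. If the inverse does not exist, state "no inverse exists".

Euclidean algorithm on 14609859, 3448782:
14609859 = 4·3448782 + 814731
3448782 = 4·814731 + 189858
814731 = 4·189858 + 55299
189858 = 3·55299 + 23961
55299 = 2·23961 + 7377
23961 = 3·7377 + 1830
7377 = 4·1830 + 57
1830 = 32·57 + 6
57 = 9·6 + 3
6 = 2·3 + 0
gcd(3448782, 14609859) = 3 ≠ 1, so 3448782 has no multiplicative inverse modulo 14609859.

no inverse exists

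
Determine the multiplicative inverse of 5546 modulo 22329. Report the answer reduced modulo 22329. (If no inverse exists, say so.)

21713

gcd(22329, 5546) by repeated division:
22329 = 4×5546 + 145
5546 = 38×145 + 36
145 = 4×36 + 1
36 = 36×1 + 0
Since gcd(5546, 22329) = 1, back-substitute to write 1 as a combination:
1 = 145 − 4·36
1 = −4·5546 + 153·145
1 = 153·22329 − 616·5546
Thus 5546·(-616) ≡ 1 (mod 22329); reducing, -616 mod 22329 = 21713.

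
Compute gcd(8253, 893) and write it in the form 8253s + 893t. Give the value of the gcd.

1

Apply Euclid's algorithm to 8253 and 893:
8253 = 9·893 + 216
893 = 4·216 + 29
216 = 7·29 + 13
29 = 2·13 + 3
13 = 4·3 + 1
3 = 3·1 + 0
gcd(8253, 893) = 1.
Back-substituting:
1 = 13 − 4·3
1 = −4·29 + 9·13
1 = 9·216 − 67·29
1 = −67·893 + 277·216
1 = 277·8253 − 2560·893
So 1 = (277)·8253 + (-2560)·893.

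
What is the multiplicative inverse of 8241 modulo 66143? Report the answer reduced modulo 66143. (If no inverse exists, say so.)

32610

Extended Euclidean algorithm:
66143 = 8*8241 + 215
8241 = 38*215 + 71
215 = 3*71 + 2
71 = 35*2 + 1
2 = 2*1 + 0
Since gcd(8241, 66143) = 1, back-substitute to write 1 as a combination:
1 = 71 − 35·2
1 = −35·215 + 106·71
1 = 106·8241 − 4063·215
1 = −4063·66143 + 32610·8241
So 8241·32610 ≡ 1 (mod 66143).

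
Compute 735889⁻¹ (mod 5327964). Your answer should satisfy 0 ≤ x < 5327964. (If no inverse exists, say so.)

4008913

Run Euclid on (5327964, 735889):
5327964 = 7·735889 + 176741
735889 = 4·176741 + 28925
176741 = 6·28925 + 3191
28925 = 9·3191 + 206
3191 = 15·206 + 101
206 = 2·101 + 4
101 = 25·4 + 1
4 = 4·1 + 0
gcd = 1, so the inverse exists. Back-substitute:
1 = 101 − 25·4
1 = −25·206 + 51·101
1 = 51·3191 − 790·206
1 = −790·28925 + 7161·3191
1 = 7161·176741 − 43756·28925
1 = −43756·735889 + 182185·176741
1 = 182185·5327964 − 1319051·735889
Hence 735889⁻¹ ≡ -1319051 ≡ 4008913 (mod 5327964).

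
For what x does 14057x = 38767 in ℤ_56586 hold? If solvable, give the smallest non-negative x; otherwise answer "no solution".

5099

First find gcd(14057, 56586):
56586 = 4×14057 + 358
14057 = 39×358 + 95
358 = 3×95 + 73
95 = 1×73 + 22
73 = 3×22 + 7
22 = 3×7 + 1
7 = 7×1 + 0
gcd = 1, so a unique solution mod 56586 exists.
Back-substitute for the Bézout coefficients:
1 = 22 − 3·7
1 = −3·73 + 10·22
1 = 10·95 − 13·73
1 = −13·358 + 49·95
1 = 49·14057 − 1924·358
1 = −1924·56586 + 7745·14057
So 14057·(7745) ≡ 1 (mod 56586), giving 14057⁻¹ ≡ 7745.
x ≡ 14057⁻¹·38767 ≡ 7745·38767 ≡ 5099 (mod 56586).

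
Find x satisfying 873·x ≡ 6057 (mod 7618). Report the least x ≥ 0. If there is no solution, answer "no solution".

5583

First find gcd(873, 7618):
7618 = 8·873 + 634
873 = 1·634 + 239
634 = 2·239 + 156
239 = 1·156 + 83
156 = 1·83 + 73
83 = 1·73 + 10
73 = 7·10 + 3
10 = 3·3 + 1
3 = 3·1 + 0
gcd = 1, so a unique solution mod 7618 exists.
Back-substitute for the Bézout coefficients:
1 = 10 − 3·3
1 = −3·73 + 22·10
1 = 22·83 − 25·73
1 = −25·156 + 47·83
1 = 47·239 − 72·156
1 = −72·634 + 191·239
1 = 191·873 − 263·634
1 = −263·7618 + 2295·873
So 873·(2295) ≡ 1 (mod 7618), giving 873⁻¹ ≡ 2295.
x ≡ 873⁻¹·6057 ≡ 2295·6057 ≡ 5583 (mod 7618).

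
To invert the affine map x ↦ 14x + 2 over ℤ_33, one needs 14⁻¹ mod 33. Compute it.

gcd(33, 14) by repeated division:
33 = 2·14 + 5
14 = 2·5 + 4
5 = 1·4 + 1
4 = 4·1 + 0
The gcd is 1. Working backward:
1 = 5 − 4
1 = −14 + 3·5
1 = 3·33 − 7·14
Hence 14⁻¹ ≡ -7 ≡ 26 (mod 33).

26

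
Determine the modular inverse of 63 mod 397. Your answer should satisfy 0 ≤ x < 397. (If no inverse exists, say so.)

334

Extended Euclidean algorithm:
397 = 6*63 + 19
63 = 3*19 + 6
19 = 3*6 + 1
6 = 6*1 + 0
Since gcd(63, 397) = 1, back-substitute to write 1 as a combination:
1 = 19 − 3·6
1 = −3·63 + 10·19
1 = 10·397 − 63·63
So 63·(-63) ≡ 1 (mod 397), and -63 ≡ 334 (mod 397).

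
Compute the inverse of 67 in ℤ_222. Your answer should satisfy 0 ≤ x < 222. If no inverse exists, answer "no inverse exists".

169

Run Euclid on (222, 67):
222 = 3*67 + 21
67 = 3*21 + 4
21 = 5*4 + 1
4 = 4*1 + 0
Since gcd(67, 222) = 1, back-substitute to write 1 as a combination:
1 = 21 − 5·4
1 = −5·67 + 16·21
1 = 16·222 − 53·67
Thus 67·(-53) ≡ 1 (mod 222); reducing, -53 mod 222 = 169.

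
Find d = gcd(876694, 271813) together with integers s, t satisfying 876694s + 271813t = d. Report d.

Euclidean algorithm:
876694 = 3×271813 + 61255
271813 = 4×61255 + 26793
61255 = 2×26793 + 7669
26793 = 3×7669 + 3786
7669 = 2×3786 + 97
3786 = 39×97 + 3
97 = 32×3 + 1
3 = 3×1 + 0
gcd(876694, 271813) = 1.
Express as a combination:
1 = 97 − 32·3
1 = −32·3786 + 1249·97
1 = 1249·7669 − 2530·3786
1 = −2530·26793 + 8839·7669
1 = 8839·61255 − 20208·26793
1 = −20208·271813 + 89671·61255
1 = 89671·876694 − 289221·271813
So 1 = (89671)·876694 + (-289221)·271813.

1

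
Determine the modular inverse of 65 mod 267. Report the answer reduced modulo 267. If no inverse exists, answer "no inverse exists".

152

Run Euclid on (267, 65):
267 = 4·65 + 7
65 = 9·7 + 2
7 = 3·2 + 1
2 = 2·1 + 0
Since gcd(65, 267) = 1, back-substitute to write 1 as a combination:
1 = 7 − 3·2
1 = −3·65 + 28·7
1 = 28·267 − 115·65
So 65·(-115) ≡ 1 (mod 267), and -115 ≡ 152 (mod 267).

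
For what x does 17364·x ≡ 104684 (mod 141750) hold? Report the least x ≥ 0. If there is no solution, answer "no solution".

gcd(17364, 141750):
141750 = 8·17364 + 2838
17364 = 6·2838 + 336
2838 = 8·336 + 150
336 = 2·150 + 36
150 = 4·36 + 6
36 = 6·6 + 0
gcd = 6, but 6 ∤ 104684, so the congruence has no solution.

no solution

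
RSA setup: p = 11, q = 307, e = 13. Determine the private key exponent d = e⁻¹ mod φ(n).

φ(n) = (p−1)(q−1) = 10·306 = 3060.
Need d with 13·d ≡ 1 (mod 3060). Apply the extended Euclidean algorithm:
3060 = 235*13 + 5
13 = 2*5 + 3
5 = 1*3 + 2
3 = 1*2 + 1
2 = 2*1 + 0
Back-substitute:
1 = 3 − 2
1 = −5 + 2·3
1 = 2·13 − 5·5
1 = −5·3060 + 1177·13
So 13·1177 ≡ 1 (mod 3060), hence d = 1177.

1177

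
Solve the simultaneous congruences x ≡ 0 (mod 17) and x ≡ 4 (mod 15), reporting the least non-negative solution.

34

Write x = 0 + 17·k. Then 17·k ≡ 4 − 0 ≡ 4 (mod 15).
Need 17⁻¹ mod 15. Extended Euclid on (15, 2):
15 = 7·2 + 1
2 = 2·1 + 0
Back-substitute:
1 = 15 − 7·2
17⁻¹ ≡ 8 (mod 15), so k ≡ 8·4 ≡ 2 (mod 15).
x = 0 + 17·2 = 34.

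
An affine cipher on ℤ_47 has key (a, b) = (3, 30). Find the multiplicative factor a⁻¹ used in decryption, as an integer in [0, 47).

16

Run Euclid on (47, 3):
47 = 15×3 + 2
3 = 1×2 + 1
2 = 2×1 + 0
The gcd is 1. Working backward:
1 = 3 − 2
1 = −47 + 16·3
So 3·16 ≡ 1 (mod 47).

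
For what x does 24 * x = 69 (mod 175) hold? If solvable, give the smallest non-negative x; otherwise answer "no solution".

156

First find gcd(24, 175):
175 = 7·24 + 7
24 = 3·7 + 3
7 = 2·3 + 1
3 = 3·1 + 0
gcd = 1, so a unique solution mod 175 exists.
Back-substitute for the Bézout coefficients:
1 = 7 − 2·3
1 = −2·24 + 7·7
1 = 7·175 − 51·24
So 24·(-51) ≡ 1 (mod 175), giving 24⁻¹ ≡ 124.
x ≡ 24⁻¹·69 ≡ 124·69 ≡ 156 (mod 175).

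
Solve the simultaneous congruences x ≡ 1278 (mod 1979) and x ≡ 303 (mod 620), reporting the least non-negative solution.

387183

Write x = 1278 + 1979·k. Then 1979·k ≡ 303 − 1278 ≡ 265 (mod 620).
Need 1979⁻¹ mod 620. Extended Euclid on (620, 119):
620 = 5*119 + 25
119 = 4*25 + 19
25 = 1*19 + 6
19 = 3*6 + 1
6 = 6*1 + 0
Back-substitute:
1 = 19 − 3·6
1 = −3·25 + 4·19
1 = 4·119 − 19·25
1 = −19·620 + 99·119
1979⁻¹ ≡ 99 (mod 620), so k ≡ 99·265 ≡ 195 (mod 620).
x = 1278 + 1979·195 = 387183.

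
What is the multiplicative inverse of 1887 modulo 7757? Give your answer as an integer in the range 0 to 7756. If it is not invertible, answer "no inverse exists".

1299

gcd(7757, 1887) by repeated division:
7757 = 4*1887 + 209
1887 = 9*209 + 6
209 = 34*6 + 5
6 = 1*5 + 1
5 = 5*1 + 0
gcd = 1, so the inverse exists. Back-substitute:
1 = 6 − 5
1 = −209 + 35·6
1 = 35·1887 − 316·209
1 = −316·7757 + 1299·1887
So 1887·1299 ≡ 1 (mod 7757).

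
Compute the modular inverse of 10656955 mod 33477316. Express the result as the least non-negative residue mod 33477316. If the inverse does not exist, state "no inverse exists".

Run Euclid on (33477316, 10656955):
33477316 = 3×10656955 + 1506451
10656955 = 7×1506451 + 111798
1506451 = 13×111798 + 53077
111798 = 2×53077 + 5644
53077 = 9×5644 + 2281
5644 = 2×2281 + 1082
2281 = 2×1082 + 117
1082 = 9×117 + 29
117 = 4×29 + 1
29 = 29×1 + 0
The gcd is 1. Working backward:
1 = 117 − 4·29
1 = −4·1082 + 37·117
1 = 37·2281 − 78·1082
1 = −78·5644 + 193·2281
1 = 193·53077 − 1815·5644
1 = −1815·111798 + 3823·53077
1 = 3823·1506451 − 51514·111798
1 = −51514·10656955 + 364421·1506451
1 = 364421·33477316 − 1144777·10656955
Thus 10656955·(-1144777) ≡ 1 (mod 33477316); reducing, -1144777 mod 33477316 = 32332539.

32332539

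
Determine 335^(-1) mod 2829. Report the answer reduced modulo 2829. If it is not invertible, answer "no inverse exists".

Extended Euclidean algorithm:
2829 = 8·335 + 149
335 = 2·149 + 37
149 = 4·37 + 1
37 = 37·1 + 0
Since gcd(335, 2829) = 1, back-substitute to write 1 as a combination:
1 = 149 − 4·37
1 = −4·335 + 9·149
1 = 9·2829 − 76·335
Thus 335·(-76) ≡ 1 (mod 2829); reducing, -76 mod 2829 = 2753.

2753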